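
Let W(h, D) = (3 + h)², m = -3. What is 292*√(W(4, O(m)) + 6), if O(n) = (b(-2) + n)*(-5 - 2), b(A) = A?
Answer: 292*√55 ≈ 2165.5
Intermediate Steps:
O(n) = 14 - 7*n (O(n) = (-2 + n)*(-5 - 2) = (-2 + n)*(-7) = 14 - 7*n)
292*√(W(4, O(m)) + 6) = 292*√((3 + 4)² + 6) = 292*√(7² + 6) = 292*√(49 + 6) = 292*√55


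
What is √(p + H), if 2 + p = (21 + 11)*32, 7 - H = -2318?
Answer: √3347 ≈ 57.853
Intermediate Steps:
H = 2325 (H = 7 - 1*(-2318) = 7 + 2318 = 2325)
p = 1022 (p = -2 + (21 + 11)*32 = -2 + 32*32 = -2 + 1024 = 1022)
√(p + H) = √(1022 + 2325) = √3347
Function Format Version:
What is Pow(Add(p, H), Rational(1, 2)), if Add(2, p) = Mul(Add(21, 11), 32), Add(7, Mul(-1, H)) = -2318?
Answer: Pow(3347, Rational(1, 2)) ≈ 57.853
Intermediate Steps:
H = 2325 (H = Add(7, Mul(-1, -2318)) = Add(7, 2318) = 2325)
p = 1022 (p = Add(-2, Mul(Add(21, 11), 32)) = Add(-2, Mul(32, 32)) = Add(-2, 1024) = 1022)
Pow(Add(p, H), Rational(1, 2)) = Pow(Add(1022, 2325), Rational(1, 2)) = Pow(3347, Rational(1, 2))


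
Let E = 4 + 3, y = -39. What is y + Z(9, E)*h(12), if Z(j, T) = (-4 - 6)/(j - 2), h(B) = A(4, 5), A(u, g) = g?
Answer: -323/7 ≈ -46.143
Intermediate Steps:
h(B) = 5
E = 7
Z(j, T) = -10/(-2 + j)
y + Z(9, E)*h(12) = -39 - 10/(-2 + 9)*5 = -39 - 10/7*5 = -39 - 50/7 = -323/7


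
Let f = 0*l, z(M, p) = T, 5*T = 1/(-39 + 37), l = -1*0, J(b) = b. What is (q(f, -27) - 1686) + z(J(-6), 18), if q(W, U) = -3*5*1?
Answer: -17011/10 ≈ -1701.1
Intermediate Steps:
l = 0
T = -1/10 (T = 1/(5*(-39 + 37)) = (1/5)/(-2) = (1/5)*(-1/2) = -1/10 ≈ -0.10000)
z(M, p) = -1/10
f = 0 (f = 0*0 = 0)
q(W, U) = -15 (q(W, U) = -15*1 = -15)
(q(f, -27) - 1686) + z(J(-6), 18) = (-15 - 1686) - 1/10 = -1701 - 1/10 = -17011/10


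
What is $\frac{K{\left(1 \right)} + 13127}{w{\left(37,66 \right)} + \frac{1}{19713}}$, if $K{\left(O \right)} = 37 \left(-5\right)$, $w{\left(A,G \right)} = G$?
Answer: $\frac{255125646}{1301059} \approx 196.09$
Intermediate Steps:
$K{\left(O \right)} = -185$
$\frac{K{\left(1 \right)} + 13127}{w{\left(37,66 \right)} + \frac{1}{19713}} = \frac{-185 + 13127}{66 + \frac{1}{19713}} = \frac{12942}{66 + \frac{1}{19713}} = \frac{12942}{\frac{1301059}{19713}} = 12942 \cdot \frac{19713}{1301059} = \frac{255125646}{1301059}$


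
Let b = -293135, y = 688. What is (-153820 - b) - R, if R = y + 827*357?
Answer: -156612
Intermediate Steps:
R = 295927 (R = 688 + 827*357 = 688 + 295239 = 295927)
(-153820 - b) - R = (-153820 - 1*(-293135)) - 1*295927 = (-153820 + 293135) - 295927 = 139315 - 295927 = -156612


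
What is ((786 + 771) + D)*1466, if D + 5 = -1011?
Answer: 793106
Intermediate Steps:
D = -1016 (D = -5 - 1011 = -1016)
((786 + 771) + D)*1466 = ((786 + 771) - 1016)*1466 = (1557 - 1016)*1466 = 541*1466 = 793106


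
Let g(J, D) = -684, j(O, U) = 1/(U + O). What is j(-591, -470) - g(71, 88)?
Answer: 725723/1061 ≈ 684.00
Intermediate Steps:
j(O, U) = 1/(O + U)
j(-591, -470) - g(71, 88) = 1/(-591 - 470) - 1*(-684) = 1/(-1061) + 684 = -1/1061 + 684 = 725723/1061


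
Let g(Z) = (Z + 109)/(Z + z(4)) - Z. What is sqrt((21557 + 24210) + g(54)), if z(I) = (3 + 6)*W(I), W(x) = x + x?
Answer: sqrt(80640014)/42 ≈ 213.81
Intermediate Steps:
W(x) = 2*x
z(I) = 18*I (z(I) = (3 + 6)*(2*I) = 9*(2*I) = 18*I)
g(Z) = -Z + (109 + Z)/(72 + Z) (g(Z) = (Z + 109)/(Z + 18*4) - Z = (109 + Z)/(Z + 72) - Z = (109 + Z)/(72 + Z) - Z = -Z + (109 + Z)/(72 + Z))
sqrt((21557 + 24210) + g(54)) = sqrt((21557 + 24210) + (109 - 1*54**2 - 71*54)/(72 + 54)) = sqrt(45767 + (109 - 1*2916 - 3834)/126) = sqrt(45767 + (109 - 2916 - 3834)/126) = sqrt(45767 + (1/126)*(-6641)) = sqrt(45767 - 6641/126) = sqrt(5760001/126) = sqrt(80640014)/42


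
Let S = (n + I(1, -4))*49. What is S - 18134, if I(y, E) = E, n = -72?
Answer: -21858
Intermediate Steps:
S = -3724 (S = (-72 - 4)*49 = -76*49 = -3724)
S - 18134 = -3724 - 18134 = -21858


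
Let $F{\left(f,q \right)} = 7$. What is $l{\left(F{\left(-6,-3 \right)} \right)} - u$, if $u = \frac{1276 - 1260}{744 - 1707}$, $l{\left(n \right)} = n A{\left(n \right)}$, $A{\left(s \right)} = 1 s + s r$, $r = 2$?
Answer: $\frac{141577}{963} \approx 147.02$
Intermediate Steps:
$A{\left(s \right)} = 3 s$ ($A{\left(s \right)} = 1 s + s 2 = s + 2 s = 3 s$)
$l{\left(n \right)} = 3 n^{2}$ ($l{\left(n \right)} = n 3 n = 3 n^{2}$)
$u = - \frac{16}{963}$ ($u = \frac{16}{-963} = 16 \left(- \frac{1}{963}\right) = - \frac{16}{963} \approx -0.016615$)
$l{\left(F{\left(-6,-3 \right)} \right)} - u = 3 \cdot 7^{2} - - \frac{16}{963} = 3 \cdot 49 + \frac{16}{963} = 147 + \frac{16}{963} = \frac{141577}{963}$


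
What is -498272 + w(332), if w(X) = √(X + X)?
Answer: -498272 + 2*√166 ≈ -4.9825e+5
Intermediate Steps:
w(X) = √2*√X (w(X) = √(2*X) = √2*√X)
-498272 + w(332) = -498272 + √2*√332 = -498272 + √2*(2*√83) = -498272 + 2*√166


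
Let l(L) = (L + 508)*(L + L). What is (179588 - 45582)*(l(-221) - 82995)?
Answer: -28121025094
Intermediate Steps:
l(L) = 2*L*(508 + L) (l(L) = (508 + L)*(2*L) = 2*L*(508 + L))
(179588 - 45582)*(l(-221) - 82995) = (179588 - 45582)*(2*(-221)*(508 - 221) - 82995) = 134006*(2*(-221)*287 - 82995) = 134006*(-126854 - 82995) = 134006*(-209849) = -28121025094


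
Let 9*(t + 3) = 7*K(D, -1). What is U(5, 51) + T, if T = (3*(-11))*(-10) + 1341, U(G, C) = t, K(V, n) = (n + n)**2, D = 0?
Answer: 15040/9 ≈ 1671.1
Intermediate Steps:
K(V, n) = 4*n**2 (K(V, n) = (2*n)**2 = 4*n**2)
t = 1/9 (t = -3 + (7*(4*(-1)**2))/9 = -3 + (7*(4*1))/9 = -3 + (7*4)/9 = -3 + (1/9)*28 = -3 + 28/9 = 1/9 ≈ 0.11111)
U(G, C) = 1/9
T = 1671 (T = -33*(-10) + 1341 = 330 + 1341 = 1671)
U(5, 51) + T = 1/9 + 1671 = 15040/9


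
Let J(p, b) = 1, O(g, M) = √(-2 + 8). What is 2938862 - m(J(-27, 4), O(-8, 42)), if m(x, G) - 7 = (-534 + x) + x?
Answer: 2939387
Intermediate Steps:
O(g, M) = √6
m(x, G) = -527 + 2*x (m(x, G) = 7 + ((-534 + x) + x) = 7 + (-534 + 2*x) = -527 + 2*x)
2938862 - m(J(-27, 4), O(-8, 42)) = 2938862 - (-527 + 2*1) = 2938862 - (-527 + 2) = 2938862 - 1*(-525) = 2938862 + 525 = 2939387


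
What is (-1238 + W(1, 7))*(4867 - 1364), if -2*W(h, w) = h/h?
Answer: -8676931/2 ≈ -4.3385e+6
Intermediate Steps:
W(h, w) = -½ (W(h, w) = -h/(2*h) = -½*1 = -½)
(-1238 + W(1, 7))*(4867 - 1364) = (-1238 - ½)*(4867 - 1364) = -2477/2*3503 = -8676931/2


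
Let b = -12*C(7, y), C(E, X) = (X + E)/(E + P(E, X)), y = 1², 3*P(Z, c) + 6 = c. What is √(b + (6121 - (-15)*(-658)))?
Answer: I*√3767 ≈ 61.376*I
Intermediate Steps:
P(Z, c) = -2 + c/3
y = 1
C(E, X) = (E + X)/(-2 + E + X/3) (C(E, X) = (X + E)/(E + (-2 + X/3)) = (E + X)/(-2 + E + X/3))
b = -18 (b = -36*(7 + 1)/(-6 + 1 + 3*7) = -36*8/(-6 + 1 + 21) = -36*8/16 = -12*3/2 = -18)
√(b + (6121 - (-15)*(-658))) = √(-18 + (6121 - (-15)*(-658))) = √(-18 + (6121 - 1*9870)) = √(-18 + (6121 - 9870)) = √(-18 - 3749) = √(-3767) = I*√3767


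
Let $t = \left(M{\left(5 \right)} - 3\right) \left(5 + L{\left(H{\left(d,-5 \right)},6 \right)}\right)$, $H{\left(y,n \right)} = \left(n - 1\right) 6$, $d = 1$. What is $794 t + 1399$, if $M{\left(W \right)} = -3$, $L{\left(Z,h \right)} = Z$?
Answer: $149083$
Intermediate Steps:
$H{\left(y,n \right)} = -6 + 6 n$ ($H{\left(y,n \right)} = \left(-1 + n\right) 6 = -6 + 6 n$)
$t = 186$ ($t = \left(-3 - 3\right) \left(5 + \left(-6 + 6 \left(-5\right)\right)\right) = - 6 \left(5 - 36\right) = \left(-6\right) \left(-31\right) = 186$)
$794 t + 1399 = 794 \cdot 186 + 1399 = 147684 + 1399 = 149083$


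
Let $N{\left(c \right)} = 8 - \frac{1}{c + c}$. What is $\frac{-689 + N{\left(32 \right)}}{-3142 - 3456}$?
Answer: $\frac{43585}{422272} \approx 0.10322$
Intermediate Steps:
$N{\left(c \right)} = 8 - \frac{1}{2 c}$
$\frac{-689 + N{\left(32 \right)}}{-3142 - 3456} = \frac{-689 + \left(8 - \frac{1}{2 \cdot 32}\right)}{-3142 - 3456} = \frac{-689 + \left(8 - \frac{1}{64}\right)}{-6598} = \left(-689 + \left(8 - \frac{1}{64}\right)\right) \left(- \frac{1}{6598}\right) = \left(-689 + \frac{511}{64}\right) \left(- \frac{1}{6598}\right) = \left(- \frac{43585}{64}\right) \left(- \frac{1}{6598}\right) = \frac{43585}{422272}$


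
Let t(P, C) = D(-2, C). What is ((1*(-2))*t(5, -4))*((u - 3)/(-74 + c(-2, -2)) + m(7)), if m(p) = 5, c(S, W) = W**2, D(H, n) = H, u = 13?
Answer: 136/7 ≈ 19.429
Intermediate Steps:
t(P, C) = -2
((1*(-2))*t(5, -4))*((u - 3)/(-74 + c(-2, -2)) + m(7)) = ((1*(-2))*(-2))*((13 - 3)/(-74 + (-2)**2) + 5) = (-2*(-2))*(10/(-74 + 4) + 5) = 4*(10/(-70) + 5) = 4*(10*(-1/70) + 5) = 4*(-1/7 + 5) = 4*(34/7) = 136/7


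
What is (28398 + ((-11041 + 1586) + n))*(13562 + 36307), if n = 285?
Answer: 958881132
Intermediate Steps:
(28398 + ((-11041 + 1586) + n))*(13562 + 36307) = (28398 + ((-11041 + 1586) + 285))*(13562 + 36307) = (28398 + (-9455 + 285))*49869 = (28398 - 9170)*49869 = 19228*49869 = 958881132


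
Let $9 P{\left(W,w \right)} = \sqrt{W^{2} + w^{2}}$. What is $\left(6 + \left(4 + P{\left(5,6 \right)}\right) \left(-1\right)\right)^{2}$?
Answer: $\frac{\left(18 - \sqrt{61}\right)^{2}}{81} \approx 1.2819$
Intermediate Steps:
$P{\left(W,w \right)} = \frac{\sqrt{W^{2} + w^{2}}}{9}$
$\left(6 + \left(4 + P{\left(5,6 \right)}\right) \left(-1\right)\right)^{2} = \left(6 + \left(4 + \frac{\sqrt{5^{2} + 6^{2}}}{9}\right) \left(-1\right)\right)^{2} = \left(6 + \left(4 + \frac{\sqrt{25 + 36}}{9}\right) \left(-1\right)\right)^{2} = \left(6 + \left(4 + \frac{\sqrt{61}}{9}\right) \left(-1\right)\right)^{2} = \left(6 - \left(4 + \frac{\sqrt{61}}{9}\right)\right)^{2} = \left(2 - \frac{\sqrt{61}}{9}\right)^{2}$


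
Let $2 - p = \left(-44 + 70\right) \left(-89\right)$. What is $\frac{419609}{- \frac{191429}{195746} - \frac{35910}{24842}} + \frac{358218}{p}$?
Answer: $- \frac{393453508907967467}{2274450589054} \approx -1.7299 \cdot 10^{5}$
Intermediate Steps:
$p = 2316$ ($p = 2 - \left(-44 + 70\right) \left(-89\right) = 2 - 26 \left(-89\right) = 2 - -2314 = 2 + 2314 = 2316$)
$\frac{419609}{- \frac{191429}{195746} - \frac{35910}{24842}} + \frac{358218}{p} = \frac{419609}{- \frac{191429}{195746} - \frac{35910}{24842}} + \frac{358218}{2316} = \frac{419609}{\left(-191429\right) \frac{1}{195746} - \frac{17955}{12421}} + 358218 \cdot \frac{1}{2316} = \frac{419609}{- \frac{191429}{195746} - \frac{17955}{12421}} + \frac{59703}{386} = \frac{419609}{- \frac{5892359039}{2431361066}} + \frac{59703}{386} = 419609 \left(- \frac{2431361066}{5892359039}\right) + \frac{59703}{386} = - \frac{1020220985543194}{5892359039} + \frac{59703}{386} = - \frac{393453508907967467}{2274450589054}$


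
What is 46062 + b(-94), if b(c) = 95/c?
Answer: 4329733/94 ≈ 46061.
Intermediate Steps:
46062 + b(-94) = 46062 + 95/(-94) = 46062 + 95*(-1/94) = 46062 - 95/94 = 4329733/94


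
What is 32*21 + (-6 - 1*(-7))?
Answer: 673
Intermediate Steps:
32*21 + (-6 - 1*(-7)) = 672 + (-6 + 7) = 672 + 1 = 673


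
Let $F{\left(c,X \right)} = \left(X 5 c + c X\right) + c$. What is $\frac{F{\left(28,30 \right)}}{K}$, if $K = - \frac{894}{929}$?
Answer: $- \frac{2354086}{447} \approx -5266.4$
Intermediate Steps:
$F{\left(c,X \right)} = c + 6 X c$ ($F{\left(c,X \right)} = \left(5 X c + X c\right) + c = 6 X c + c = c + 6 X c$)
$K = - \frac{894}{929}$ ($K = \left(-894\right) \frac{1}{929} = - \frac{894}{929} \approx -0.96233$)
$\frac{F{\left(28,30 \right)}}{K} = \frac{28 \left(1 + 6 \cdot 30\right)}{- \frac{894}{929}} = 28 \left(1 + 180\right) \left(- \frac{929}{894}\right) = 28 \cdot 181 \left(- \frac{929}{894}\right) = 5068 \left(- \frac{929}{894}\right) = - \frac{2354086}{447}$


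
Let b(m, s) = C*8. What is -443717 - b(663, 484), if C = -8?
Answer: -443653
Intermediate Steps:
b(m, s) = -64 (b(m, s) = -8*8 = -64)
-443717 - b(663, 484) = -443717 - 1*(-64) = -443717 + 64 = -443653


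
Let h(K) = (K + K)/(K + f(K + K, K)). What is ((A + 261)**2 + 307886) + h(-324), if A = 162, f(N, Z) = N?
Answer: 1460447/3 ≈ 4.8682e+5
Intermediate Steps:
h(K) = 2/3 (h(K) = (K + K)/(K + (K + K)) = (2*K)/(K + 2*K) = (2*K)/((3*K)) = (2*K)*(1/(3*K)) = 2/3)
((A + 261)**2 + 307886) + h(-324) = ((162 + 261)**2 + 307886) + 2/3 = (423**2 + 307886) + 2/3 = (178929 + 307886) + 2/3 = 486815 + 2/3 = 1460447/3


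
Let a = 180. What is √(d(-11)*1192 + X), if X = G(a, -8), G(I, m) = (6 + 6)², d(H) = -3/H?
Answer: 2*√14190/11 ≈ 21.659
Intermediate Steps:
G(I, m) = 144 (G(I, m) = 12² = 144)
X = 144
√(d(-11)*1192 + X) = √(-3/(-11)*1192 + 144) = √(-3*(-1/11)*1192 + 144) = √((3/11)*1192 + 144) = √(3576/11 + 144) = √(5160/11) = 2*√14190/11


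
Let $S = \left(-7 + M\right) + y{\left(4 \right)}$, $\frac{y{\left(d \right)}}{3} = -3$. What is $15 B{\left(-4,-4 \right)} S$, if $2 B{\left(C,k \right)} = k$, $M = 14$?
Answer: $60$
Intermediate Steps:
$y{\left(d \right)} = -9$ ($y{\left(d \right)} = 3 \left(-3\right) = -9$)
$B{\left(C,k \right)} = \frac{k}{2}$
$S = -2$ ($S = \left(-7 + 14\right) - 9 = 7 - 9 = -2$)
$15 B{\left(-4,-4 \right)} S = 15 \cdot \frac{1}{2} \left(-4\right) \left(-2\right) = 15 \left(-2\right) \left(-2\right) = \left(-30\right) \left(-2\right) = 60$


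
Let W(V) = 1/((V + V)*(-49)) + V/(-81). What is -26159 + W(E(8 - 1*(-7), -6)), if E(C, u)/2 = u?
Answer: -276865279/10584 ≈ -26159.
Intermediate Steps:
E(C, u) = 2*u
W(V) = -V/81 - 1/(98*V) (W(V) = -1/49/(2*V) + V*(-1/81) = (1/(2*V))*(-1/49) - V/81 = -1/(98*V) - V/81 = -V/81 - 1/(98*V))
-26159 + W(E(8 - 1*(-7), -6)) = -26159 + (-2*(-6)/81 - 1/(98*(2*(-6)))) = -26159 + (-1/81*(-12) - 1/98/(-12)) = -26159 + (4/27 - 1/98*(-1/12)) = -26159 + (4/27 + 1/1176) = -26159 + 1577/10584 = -276865279/10584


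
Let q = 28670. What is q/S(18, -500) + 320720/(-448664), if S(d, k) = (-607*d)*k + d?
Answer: -6394249765/9011248191 ≈ -0.70959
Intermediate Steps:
S(d, k) = d - 607*d*k (S(d, k) = -607*d*k + d = d - 607*d*k)
q/S(18, -500) + 320720/(-448664) = 28670/((18*(1 - 607*(-500)))) + 320720/(-448664) = 28670/((18*(1 + 303500))) + 320720*(-1/448664) = 28670/((18*303501)) - 40090/56083 = 28670/5463018 - 40090/56083 = 28670*(1/5463018) - 40090/56083 = 14335/2731509 - 40090/56083 = -6394249765/9011248191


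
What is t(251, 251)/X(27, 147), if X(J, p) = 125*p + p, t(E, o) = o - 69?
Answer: 13/1323 ≈ 0.0098262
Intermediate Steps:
t(E, o) = -69 + o
X(J, p) = 126*p
t(251, 251)/X(27, 147) = (-69 + 251)/((126*147)) = 182/18522 = 182*(1/18522) = 13/1323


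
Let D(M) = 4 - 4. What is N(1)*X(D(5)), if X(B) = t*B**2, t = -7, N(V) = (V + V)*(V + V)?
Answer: 0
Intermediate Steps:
N(V) = 4*V**2 (N(V) = (2*V)*(2*V) = 4*V**2)
D(M) = 0
X(B) = -7*B**2
N(1)*X(D(5)) = (4*1**2)*(-7*0**2) = (4*1)*(-7*0) = 4*0 = 0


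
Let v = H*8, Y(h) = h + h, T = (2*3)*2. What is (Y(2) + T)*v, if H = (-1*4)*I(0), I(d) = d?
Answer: 0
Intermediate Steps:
T = 12 (T = 6*2 = 12)
H = 0 (H = -1*4*0 = -4*0 = 0)
Y(h) = 2*h
v = 0 (v = 0*8 = 0)
(Y(2) + T)*v = (2*2 + 12)*0 = (4 + 12)*0 = 16*0 = 0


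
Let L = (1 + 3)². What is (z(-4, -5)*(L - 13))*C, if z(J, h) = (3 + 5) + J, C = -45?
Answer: -540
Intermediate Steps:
L = 16 (L = 4² = 16)
z(J, h) = 8 + J
(z(-4, -5)*(L - 13))*C = ((8 - 4)*(16 - 13))*(-45) = (4*3)*(-45) = 12*(-45) = -540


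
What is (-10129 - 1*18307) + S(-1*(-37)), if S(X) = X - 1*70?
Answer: -28469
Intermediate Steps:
S(X) = -70 + X (S(X) = X - 70 = -70 + X)
(-10129 - 1*18307) + S(-1*(-37)) = (-10129 - 1*18307) + (-70 - 1*(-37)) = (-10129 - 18307) + (-70 + 37) = -28436 - 33 = -28469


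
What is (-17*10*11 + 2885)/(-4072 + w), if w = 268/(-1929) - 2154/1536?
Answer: -501231360/2011612447 ≈ -0.24917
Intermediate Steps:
w = -761119/493824 (w = 268*(-1/1929) - 2154*1/1536 = -268/1929 - 359/256 = -761119/493824 ≈ -1.5413)
(-17*10*11 + 2885)/(-4072 + w) = (-17*10*11 + 2885)/(-4072 - 761119/493824) = (-170*11 + 2885)/(-2011612447/493824) = (-1870 + 2885)*(-493824/2011612447) = 1015*(-493824/2011612447) = -501231360/2011612447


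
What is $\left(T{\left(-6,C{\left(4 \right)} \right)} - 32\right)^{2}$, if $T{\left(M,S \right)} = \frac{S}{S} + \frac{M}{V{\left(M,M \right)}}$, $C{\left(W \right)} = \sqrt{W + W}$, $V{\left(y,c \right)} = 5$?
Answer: $\frac{25921}{25} \approx 1036.8$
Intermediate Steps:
$C{\left(W \right)} = \sqrt{2} \sqrt{W}$ ($C{\left(W \right)} = \sqrt{2 W} = \sqrt{2} \sqrt{W}$)
$T{\left(M,S \right)} = 1 + \frac{M}{5}$ ($T{\left(M,S \right)} = \frac{S}{S} + \frac{M}{5} = 1 + M \frac{1}{5} = 1 + \frac{M}{5}$)
$\left(T{\left(-6,C{\left(4 \right)} \right)} - 32\right)^{2} = \left(\left(1 + \frac{1}{5} \left(-6\right)\right) - 32\right)^{2} = \left(\left(1 - \frac{6}{5}\right) - 32\right)^{2} = \left(- \frac{1}{5} - 32\right)^{2} = \left(- \frac{161}{5}\right)^{2} = \frac{25921}{25}$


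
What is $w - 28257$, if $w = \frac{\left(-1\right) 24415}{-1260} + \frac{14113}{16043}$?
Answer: $- \frac{114156522407}{4042836} \approx -28237.0$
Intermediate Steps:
$w = \frac{81894445}{4042836}$ ($w = \left(-24415\right) \left(- \frac{1}{1260}\right) + 14113 \cdot \frac{1}{16043} = \frac{4883}{252} + \frac{14113}{16043} = \frac{81894445}{4042836} \approx 20.257$)
$w - 28257 = \frac{81894445}{4042836} - 28257 = - \frac{114156522407}{4042836}$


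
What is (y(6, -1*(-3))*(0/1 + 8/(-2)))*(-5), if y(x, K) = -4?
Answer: -80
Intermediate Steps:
(y(6, -1*(-3))*(0/1 + 8/(-2)))*(-5) = -4*(0/1 + 8/(-2))*(-5) = -4*(0*1 + 8*(-1/2))*(-5) = -4*(0 - 4)*(-5) = -4*(-4)*(-5) = 16*(-5) = -80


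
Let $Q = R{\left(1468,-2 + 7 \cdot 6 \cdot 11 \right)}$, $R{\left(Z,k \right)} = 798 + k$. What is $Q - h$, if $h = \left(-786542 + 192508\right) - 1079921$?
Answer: $1675213$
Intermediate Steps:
$h = -1673955$ ($h = -594034 - 1079921 = -1673955$)
$Q = 1258$ ($Q = 798 - \left(2 - 7 \cdot 6 \cdot 11\right) = 798 + \left(-2 + 42 \cdot 11\right) = 798 + \left(-2 + 462\right) = 798 + 460 = 1258$)
$Q - h = 1258 - -1673955 = 1258 + 1673955 = 1675213$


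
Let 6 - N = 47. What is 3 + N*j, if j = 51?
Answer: -2088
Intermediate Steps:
N = -41 (N = 6 - 1*47 = 6 - 47 = -41)
3 + N*j = 3 - 41*51 = 3 - 2091 = -2088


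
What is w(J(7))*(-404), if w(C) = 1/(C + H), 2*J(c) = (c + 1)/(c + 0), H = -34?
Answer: 1414/117 ≈ 12.085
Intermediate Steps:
J(c) = (1 + c)/(2*c) (J(c) = ((c + 1)/(c + 0))/2 = ((1 + c)/c)/2 = (1 + c)/(2*c))
w(C) = 1/(-34 + C) (w(C) = 1/(C - 34) = 1/(-34 + C))
w(J(7))*(-404) = -404/(-34 + (1/2)*(1 + 7)/7) = -404/(-34 + (1/2)*(1/7)*8) = -404/(-34 + 4/7) = -404/(-234/7) = -7/234*(-404) = 1414/117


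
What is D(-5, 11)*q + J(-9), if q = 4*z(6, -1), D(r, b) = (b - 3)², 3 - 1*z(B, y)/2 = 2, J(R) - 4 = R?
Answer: 507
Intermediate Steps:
J(R) = 4 + R
z(B, y) = 2 (z(B, y) = 6 - 2*2 = 6 - 4 = 2)
D(r, b) = (-3 + b)²
q = 8 (q = 4*2 = 8)
D(-5, 11)*q + J(-9) = (-3 + 11)²*8 + (4 - 9) = 8²*8 - 5 = 64*8 - 5 = 512 - 5 = 507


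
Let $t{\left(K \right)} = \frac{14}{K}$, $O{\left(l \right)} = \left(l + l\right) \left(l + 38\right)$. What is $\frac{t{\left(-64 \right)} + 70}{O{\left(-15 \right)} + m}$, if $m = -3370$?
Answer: $- \frac{11}{640} \approx -0.017188$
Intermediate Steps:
$O{\left(l \right)} = 2 l \left(38 + l\right)$
$\frac{t{\left(-64 \right)} + 70}{O{\left(-15 \right)} + m} = \frac{\frac{14}{-64} + 70}{2 \left(-15\right) \left(38 - 15\right) - 3370} = \frac{14 \left(- \frac{1}{64}\right) + 70}{2 \left(-15\right) 23 - 3370} = \frac{- \frac{7}{32} + 70}{-690 - 3370} = \frac{2233}{32 \left(-4060\right)} = \frac{2233}{32} \left(- \frac{1}{4060}\right) = - \frac{11}{640}$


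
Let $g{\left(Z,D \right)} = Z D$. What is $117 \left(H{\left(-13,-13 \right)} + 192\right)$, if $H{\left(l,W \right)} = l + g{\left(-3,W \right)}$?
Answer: $25506$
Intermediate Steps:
$g{\left(Z,D \right)} = D Z$
$H{\left(l,W \right)} = l - 3 W$ ($H{\left(l,W \right)} = l + W \left(-3\right) = l - 3 W$)
$117 \left(H{\left(-13,-13 \right)} + 192\right) = 117 \left(\left(-13 - -39\right) + 192\right) = 117 \left(\left(-13 + 39\right) + 192\right) = 117 \left(26 + 192\right) = 117 \cdot 218 = 25506$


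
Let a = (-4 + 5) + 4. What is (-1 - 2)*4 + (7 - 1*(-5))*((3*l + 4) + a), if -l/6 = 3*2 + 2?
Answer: -1632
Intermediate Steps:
l = -48 (l = -6*(3*2 + 2) = -6*(6 + 2) = -6*8 = -48)
a = 5 (a = 1 + 4 = 5)
(-1 - 2)*4 + (7 - 1*(-5))*((3*l + 4) + a) = (-1 - 2)*4 + (7 - 1*(-5))*((3*(-48) + 4) + 5) = -3*4 + (7 + 5)*((-144 + 4) + 5) = -12 + 12*(-140 + 5) = -12 + 12*(-135) = -12 - 1620 = -1632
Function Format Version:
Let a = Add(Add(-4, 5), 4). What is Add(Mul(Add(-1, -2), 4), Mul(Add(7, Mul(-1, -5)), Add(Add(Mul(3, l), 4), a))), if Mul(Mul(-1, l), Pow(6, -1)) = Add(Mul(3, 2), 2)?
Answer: -1632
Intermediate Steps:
l = -48 (l = Mul(-6, Add(Mul(3, 2), 2)) = Mul(-6, Add(6, 2)) = Mul(-6, 8) = -48)
a = 5 (a = Add(1, 4) = 5)
Add(Mul(Add(-1, -2), 4), Mul(Add(7, Mul(-1, -5)), Add(Add(Mul(3, l), 4), a))) = Add(Mul(Add(-1, -2), 4), Mul(Add(7, Mul(-1, -5)), Add(Add(Mul(3, -48), 4), 5))) = Add(Mul(-3, 4), Mul(Add(7, 5), Add(Add(-144, 4), 5))) = Add(-12, Mul(12, Add(-140, 5))) = Add(-12, Mul(12, -135)) = Add(-12, -1620) = -1632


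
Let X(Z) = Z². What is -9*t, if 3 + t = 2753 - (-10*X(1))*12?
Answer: -25830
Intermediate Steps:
t = 2870 (t = -3 + (2753 - (-10*1²)*12) = -3 + (2753 - (-10*1)*12) = -3 + (2753 - (-10)*12) = -3 + (2753 - 1*(-120)) = -3 + (2753 + 120) = -3 + 2873 = 2870)
-9*t = -9*2870 = -25830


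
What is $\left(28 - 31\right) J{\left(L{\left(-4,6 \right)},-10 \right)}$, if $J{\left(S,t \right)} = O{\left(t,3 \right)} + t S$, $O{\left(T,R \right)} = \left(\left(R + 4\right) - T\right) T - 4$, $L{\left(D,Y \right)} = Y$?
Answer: $702$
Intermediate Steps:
$O{\left(T,R \right)} = -4 + T \left(4 + R - T\right)$ ($O{\left(T,R \right)} = \left(\left(4 + R\right) - T\right) T - 4 = \left(4 + R - T\right) T - 4 = T \left(4 + R - T\right) - 4 = -4 + T \left(4 + R - T\right)$)
$J{\left(S,t \right)} = -4 - t^{2} + 7 t + S t$ ($J{\left(S,t \right)} = \left(-4 - t^{2} + 4 t + 3 t\right) + t S = \left(-4 - t^{2} + 7 t\right) + S t = -4 - t^{2} + 7 t + S t$)
$\left(28 - 31\right) J{\left(L{\left(-4,6 \right)},-10 \right)} = \left(28 - 31\right) \left(-4 - \left(-10\right)^{2} + 7 \left(-10\right) + 6 \left(-10\right)\right) = - 3 \left(-4 - 100 - 70 - 60\right) = \left(-3\right) \left(-234\right) = 702$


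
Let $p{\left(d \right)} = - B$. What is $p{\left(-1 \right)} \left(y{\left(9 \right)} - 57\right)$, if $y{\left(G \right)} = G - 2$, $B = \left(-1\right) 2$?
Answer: $-100$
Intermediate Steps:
$B = -2$
$y{\left(G \right)} = -2 + G$
$p{\left(d \right)} = 2$ ($p{\left(d \right)} = \left(-1\right) \left(-2\right) = 2$)
$p{\left(-1 \right)} \left(y{\left(9 \right)} - 57\right) = 2 \left(\left(-2 + 9\right) - 57\right) = 2 \left(7 - 57\right) = 2 \left(-50\right) = -100$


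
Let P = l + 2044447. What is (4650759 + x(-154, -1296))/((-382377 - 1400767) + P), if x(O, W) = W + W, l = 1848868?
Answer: 4648167/2110171 ≈ 2.2027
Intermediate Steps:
x(O, W) = 2*W
P = 3893315 (P = 1848868 + 2044447 = 3893315)
(4650759 + x(-154, -1296))/((-382377 - 1400767) + P) = (4650759 + 2*(-1296))/((-382377 - 1400767) + 3893315) = (4650759 - 2592)/(-1783144 + 3893315) = 4648167/2110171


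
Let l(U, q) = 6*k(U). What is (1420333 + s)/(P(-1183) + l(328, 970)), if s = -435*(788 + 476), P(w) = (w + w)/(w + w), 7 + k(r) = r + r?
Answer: 870493/3895 ≈ 223.49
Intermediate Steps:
k(r) = -7 + 2*r (k(r) = -7 + (r + r) = -7 + 2*r)
P(w) = 1 (P(w) = (2*w)/((2*w)) = (2*w)*(1/(2*w)) = 1)
l(U, q) = -42 + 12*U (l(U, q) = 6*(-7 + 2*U) = -42 + 12*U)
s = -549840 (s = -435*1264 = -549840)
(1420333 + s)/(P(-1183) + l(328, 970)) = (1420333 - 549840)/(1 + (-42 + 12*328)) = 870493/(1 + (-42 + 3936)) = 870493/(1 + 3894) = 870493/3895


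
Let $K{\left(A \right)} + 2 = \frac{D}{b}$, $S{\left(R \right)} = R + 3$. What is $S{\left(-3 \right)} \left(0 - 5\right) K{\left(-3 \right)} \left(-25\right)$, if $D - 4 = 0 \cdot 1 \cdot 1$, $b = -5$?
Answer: $0$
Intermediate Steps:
$D = 4$ ($D = 4 + 0 \cdot 1 \cdot 1 = 4 + 0 \cdot 1 = 4 + 0 = 4$)
$S{\left(R \right)} = 3 + R$
$K{\left(A \right)} = - \frac{14}{5}$ ($K{\left(A \right)} = -2 + \frac{4}{-5} = -2 + 4 \left(- \frac{1}{5}\right) = -2 - \frac{4}{5} = - \frac{14}{5}$)
$S{\left(-3 \right)} \left(0 - 5\right) K{\left(-3 \right)} \left(-25\right) = \left(3 - 3\right) \left(0 - 5\right) \left(- \frac{14}{5}\right) \left(-25\right) = 0 \left(-5\right) \left(- \frac{14}{5}\right) \left(-25\right) = 0 \left(- \frac{14}{5}\right) \left(-25\right) = 0 \left(-25\right) = 0$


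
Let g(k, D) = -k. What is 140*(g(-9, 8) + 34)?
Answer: 6020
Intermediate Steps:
140*(g(-9, 8) + 34) = 140*(-1*(-9) + 34) = 140*(9 + 34) = 140*43 = 6020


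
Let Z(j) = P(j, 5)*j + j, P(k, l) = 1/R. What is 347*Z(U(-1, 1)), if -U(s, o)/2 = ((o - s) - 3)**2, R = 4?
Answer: -1735/2 ≈ -867.50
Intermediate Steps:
U(s, o) = -2*(-3 + o - s)**2 (U(s, o) = -2*((o - s) - 3)**2 = -2*(-3 + o - s)**2)
P(k, l) = 1/4
Z(j) = 5*j/4 (Z(j) = j/4 + j = 5*j/4)
347*Z(U(-1, 1)) = 347*(5*(-2*(3 - 1 - 1*1)**2)/4) = 347*(5*(-2*(3 - 1 - 1)**2)/4) = 347*(5*(-2*1**2)/4) = 347*(5*(-2*1)/4) = 347*((5/4)*(-2)) = 347*(-5/2) = -1735/2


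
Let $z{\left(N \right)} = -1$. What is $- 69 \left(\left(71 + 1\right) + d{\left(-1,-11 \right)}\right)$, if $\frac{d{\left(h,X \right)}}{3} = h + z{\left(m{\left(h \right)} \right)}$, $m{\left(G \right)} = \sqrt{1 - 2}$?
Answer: $-4554$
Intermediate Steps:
$m{\left(G \right)} = i$ ($m{\left(G \right)} = \sqrt{-1} = i$)
$d{\left(h,X \right)} = -3 + 3 h$ ($d{\left(h,X \right)} = 3 \left(h - 1\right) = 3 \left(-1 + h\right) = -3 + 3 h$)
$- 69 \left(\left(71 + 1\right) + d{\left(-1,-11 \right)}\right) = - 69 \left(\left(71 + 1\right) + \left(-3 + 3 \left(-1\right)\right)\right) = - 69 \left(72 - 6\right) = \left(-69\right) 66 = -4554$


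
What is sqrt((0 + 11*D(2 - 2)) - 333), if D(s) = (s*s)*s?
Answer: 3*I*sqrt(37) ≈ 18.248*I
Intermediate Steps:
D(s) = s**3 (D(s) = s**2*s = s**3)
sqrt((0 + 11*D(2 - 2)) - 333) = sqrt((0 + 11*(2 - 2)**3) - 333) = sqrt((0 + 11*0**3) - 333) = sqrt((0 + 11*0) - 333) = sqrt((0 + 0) - 333) = sqrt(0 - 333) = sqrt(-333) = 3*I*sqrt(37)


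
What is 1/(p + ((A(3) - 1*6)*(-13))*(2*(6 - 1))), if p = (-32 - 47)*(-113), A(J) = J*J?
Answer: 1/8537 ≈ 0.00011714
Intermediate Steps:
A(J) = J²
p = 8927 (p = -79*(-113) = 8927)
1/(p + ((A(3) - 1*6)*(-13))*(2*(6 - 1))) = 1/(8927 + ((3² - 1*6)*(-13))*(2*(6 - 1))) = 1/(8927 + ((9 - 6)*(-13))*(2*5)) = 1/(8927 + (3*(-13))*10) = 1/(8927 - 39*10) = 1/(8927 - 390) = 1/8537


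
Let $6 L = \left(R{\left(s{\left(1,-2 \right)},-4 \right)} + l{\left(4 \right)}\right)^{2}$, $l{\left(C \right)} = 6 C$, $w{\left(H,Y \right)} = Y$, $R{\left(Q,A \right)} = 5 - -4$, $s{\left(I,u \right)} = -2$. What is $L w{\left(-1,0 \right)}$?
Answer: $0$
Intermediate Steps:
$R{\left(Q,A \right)} = 9$ ($R{\left(Q,A \right)} = 5 + 4 = 9$)
$L = \frac{363}{2}$ ($L = \frac{\left(9 + 6 \cdot 4\right)^{2}}{6} = \frac{\left(9 + 24\right)^{2}}{6} = \frac{33^{2}}{6} = \frac{1}{6} \cdot 1089 = \frac{363}{2} \approx 181.5$)
$L w{\left(-1,0 \right)} = \frac{363}{2} \cdot 0 = 0$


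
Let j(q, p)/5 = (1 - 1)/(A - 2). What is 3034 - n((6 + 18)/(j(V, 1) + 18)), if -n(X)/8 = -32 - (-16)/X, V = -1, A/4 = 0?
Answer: 2874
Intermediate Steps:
A = 0 (A = 4*0 = 0)
j(q, p) = 0 (j(q, p) = 5*((1 - 1)/(0 - 2)) = 5*(0/(-2)) = 5*(0*(-½)) = 5*0 = 0)
n(X) = 256 - 128/X (n(X) = -8*(-32 - (-16)/X) = -8*(-32 + 16/X) = 256 - 128/X)
3034 - n((6 + 18)/(j(V, 1) + 18)) = 3034 - (256 - 128*(0 + 18)/(6 + 18)) = 3034 - (256 - 128/(24/18)) = 3034 - (256 - 128/(24*(1/18))) = 3034 - (256 - 128/4/3) = 3034 - (256 - 128*¾) = 3034 - (256 - 96) = 3034 - 1*160 = 3034 - 160 = 2874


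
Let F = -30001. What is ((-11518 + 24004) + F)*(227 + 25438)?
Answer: -449522475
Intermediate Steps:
((-11518 + 24004) + F)*(227 + 25438) = ((-11518 + 24004) - 30001)*(227 + 25438) = (12486 - 30001)*25665 = -17515*25665 = -449522475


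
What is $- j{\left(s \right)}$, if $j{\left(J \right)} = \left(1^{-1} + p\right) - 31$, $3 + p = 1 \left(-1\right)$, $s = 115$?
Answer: $34$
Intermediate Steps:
$p = -4$ ($p = -3 + 1 \left(-1\right) = -3 - 1 = -4$)
$j{\left(J \right)} = -34$ ($j{\left(J \right)} = \left(1^{-1} - 4\right) - 31 = \left(1 - 4\right) - 31 = -3 - 31 = -34$)
$- j{\left(s \right)} = \left(-1\right) \left(-34\right) = 34$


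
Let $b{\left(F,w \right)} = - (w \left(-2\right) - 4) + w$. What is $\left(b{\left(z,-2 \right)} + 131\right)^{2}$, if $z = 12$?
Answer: $16641$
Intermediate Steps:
$b{\left(F,w \right)} = 4 + 3 w$ ($b{\left(F,w \right)} = - (- 2 w - 4) + w = - (-4 - 2 w) + w = \left(4 + 2 w\right) + w = 4 + 3 w$)
$\left(b{\left(z,-2 \right)} + 131\right)^{2} = \left(\left(4 + 3 \left(-2\right)\right) + 131\right)^{2} = \left(\left(4 - 6\right) + 131\right)^{2} = \left(-2 + 131\right)^{2} = 129^{2} = 16641$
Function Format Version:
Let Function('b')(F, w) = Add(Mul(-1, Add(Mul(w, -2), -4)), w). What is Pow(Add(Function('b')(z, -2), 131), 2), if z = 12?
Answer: 16641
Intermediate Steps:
Function('b')(F, w) = Add(4, Mul(3, w)) (Function('b')(F, w) = Add(Mul(-1, Add(Mul(-2, w), -4)), w) = Add(Mul(-1, Add(-4, Mul(-2, w))), w) = Add(Add(4, Mul(2, w)), w) = Add(4, Mul(3, w)))
Pow(Add(Function('b')(z, -2), 131), 2) = Pow(Add(Add(4, Mul(3, -2)), 131), 2) = Pow(Add(Add(4, -6), 131), 2) = Pow(Add(-2, 131), 2) = Pow(129, 2) = 16641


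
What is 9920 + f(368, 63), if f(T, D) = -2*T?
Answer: 9184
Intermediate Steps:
9920 + f(368, 63) = 9920 - 2*368 = 9920 - 736 = 9184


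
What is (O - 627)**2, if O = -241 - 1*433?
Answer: 1692601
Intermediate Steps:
O = -674 (O = -241 - 433 = -674)
(O - 627)**2 = (-674 - 627)**2 = (-1301)**2 = 1692601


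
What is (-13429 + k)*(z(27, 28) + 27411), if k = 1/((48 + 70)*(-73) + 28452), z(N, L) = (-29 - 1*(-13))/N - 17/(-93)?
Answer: -3056014477265332/8302203 ≈ -3.6810e+8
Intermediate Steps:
z(N, L) = 17/93 - 16/N (z(N, L) = (-29 + 13)/N - 17*(-1/93) = -16/N + 17/93 = 17/93 - 16/N)
k = 1/19838 (k = 1/(118*(-73) + 28452) = 1/(-8614 + 28452) = 1/19838 ≈ 5.0408e-5)
(-13429 + k)*(z(27, 28) + 27411) = (-13429 + 1/19838)*((17/93 - 16/27) + 27411) = -266404501*((17/93 - 16*1/27) + 27411)/19838 = -266404501*((17/93 - 16/27) + 27411)/19838 = -266404501*(-343/837 + 27411)/19838 = -266404501/19838*22942664/837 = -3056014477265332/8302203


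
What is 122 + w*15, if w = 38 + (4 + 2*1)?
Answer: 782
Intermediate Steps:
w = 44 (w = 38 + (4 + 2) = 38 + 6 = 44)
122 + w*15 = 122 + 44*15 = 122 + 660 = 782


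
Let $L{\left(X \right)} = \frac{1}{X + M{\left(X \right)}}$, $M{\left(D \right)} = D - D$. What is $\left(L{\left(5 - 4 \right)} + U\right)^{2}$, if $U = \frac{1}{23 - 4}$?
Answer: $\frac{400}{361} \approx 1.108$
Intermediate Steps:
$M{\left(D \right)} = 0$
$L{\left(X \right)} = \frac{1}{X}$ ($L{\left(X \right)} = \frac{1}{X + 0} = \frac{1}{X}$)
$U = \frac{1}{19} \approx 0.052632$
$\left(L{\left(5 - 4 \right)} + U\right)^{2} = \left(\frac{1}{5 - 4} + \frac{1}{19}\right)^{2} = \left(1^{-1} + \frac{1}{19}\right)^{2} = \left(1 + \frac{1}{19}\right)^{2} = \left(\frac{20}{19}\right)^{2} = \frac{400}{361}$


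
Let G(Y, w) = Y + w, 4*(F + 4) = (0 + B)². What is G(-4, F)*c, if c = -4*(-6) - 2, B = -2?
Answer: -154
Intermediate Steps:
F = -3 (F = -4 + (0 - 2)²/4 = -4 + (¼)*(-2)² = -4 + (¼)*4 = -4 + 1 = -3)
c = 22 (c = 24 - 2 = 22)
G(-4, F)*c = (-4 - 3)*22 = -7*22 = -154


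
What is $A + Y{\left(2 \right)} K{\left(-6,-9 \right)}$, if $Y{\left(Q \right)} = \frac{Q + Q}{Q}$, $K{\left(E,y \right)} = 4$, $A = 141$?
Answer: $149$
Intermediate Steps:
$Y{\left(Q \right)} = 2$ ($Y{\left(Q \right)} = \frac{2 Q}{Q} = 2$)
$A + Y{\left(2 \right)} K{\left(-6,-9 \right)} = 141 + 2 \cdot 4 = 141 + 8 = 149$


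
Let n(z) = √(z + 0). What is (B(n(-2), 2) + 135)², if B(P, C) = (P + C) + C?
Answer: (139 + I*√2)² ≈ 19319.0 + 393.2*I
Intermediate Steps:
n(z) = √z
B(P, C) = P + 2*C (B(P, C) = (C + P) + C = P + 2*C)
(B(n(-2), 2) + 135)² = ((√(-2) + 2*2) + 135)² = ((I*√2 + 4) + 135)² = ((4 + I*√2) + 135)² = (139 + I*√2)²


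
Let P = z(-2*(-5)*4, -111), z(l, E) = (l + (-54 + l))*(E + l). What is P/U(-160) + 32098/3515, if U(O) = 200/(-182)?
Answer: 59368059/35150 ≈ 1689.0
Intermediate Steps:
U(O) = -100/91 (U(O) = 200*(-1/182) = -100/91)
z(l, E) = (-54 + 2*l)*(E + l)
P = -1846 (P = -54*(-111) - 54*(-2*(-5))*4 + 2*(-2*(-5)*4)² + 2*(-111)*(-2*(-5)*4) = 5994 - 540*4 + 2*(10*4)² + 2*(-111)*(10*4) = 5994 - 54*40 + 2*40² + 2*(-111)*40 = 5994 - 2160 + 2*1600 - 8880 = 5994 - 2160 + 3200 - 8880 = -1846)
P/U(-160) + 32098/3515 = -1846/(-100/91) + 32098/3515 = -1846*(-91/100) + 32098*(1/3515) = 83993/50 + 32098/3515 = 59368059/35150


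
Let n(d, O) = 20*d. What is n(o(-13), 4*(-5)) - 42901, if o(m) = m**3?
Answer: -86841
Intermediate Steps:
n(o(-13), 4*(-5)) - 42901 = 20*(-13)**3 - 42901 = 20*(-2197) - 42901 = -43940 - 42901 = -86841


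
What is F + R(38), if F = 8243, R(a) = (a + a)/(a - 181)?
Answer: 1178673/143 ≈ 8242.5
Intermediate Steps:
R(a) = 2*a/(-181 + a) (R(a) = (2*a)/(-181 + a) = 2*a/(-181 + a))
F + R(38) = 8243 + 2*38/(-181 + 38) = 8243 + 2*38/(-143) = 8243 + 2*38*(-1/143) = 8243 - 76/143 = 1178673/143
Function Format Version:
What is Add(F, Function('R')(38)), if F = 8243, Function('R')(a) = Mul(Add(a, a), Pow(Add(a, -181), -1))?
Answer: Rational(1178673, 143) ≈ 8242.5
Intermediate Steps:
Function('R')(a) = Mul(2, a, Pow(Add(-181, a), -1)) (Function('R')(a) = Mul(Mul(2, a), Pow(Add(-181, a), -1)) = Mul(2, a, Pow(Add(-181, a), -1)))
Add(F, Function('R')(38)) = Add(8243, Mul(2, 38, Pow(Add(-181, 38), -1))) = Add(8243, Mul(2, 38, Pow(-143, -1))) = Add(8243, Mul(2, 38, Rational(-1, 143))) = Add(8243, Rational(-76, 143)) = Rational(1178673, 143)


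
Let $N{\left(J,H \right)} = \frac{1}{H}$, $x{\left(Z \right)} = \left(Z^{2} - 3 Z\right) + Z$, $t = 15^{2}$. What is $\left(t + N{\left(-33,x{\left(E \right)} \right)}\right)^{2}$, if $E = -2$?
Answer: $\frac{3243601}{64} \approx 50681.0$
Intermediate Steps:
$t = 225$
$x{\left(Z \right)} = Z^{2} - 2 Z$
$\left(t + N{\left(-33,x{\left(E \right)} \right)}\right)^{2} = \left(225 + \frac{1}{\left(-2\right) \left(-2 - 2\right)}\right)^{2} = \left(225 + \frac{1}{\left(-2\right) \left(-4\right)}\right)^{2} = \left(225 + \frac{1}{8}\right)^{2} = \left(\frac{1801}{8}\right)^{2} = \frac{3243601}{64}$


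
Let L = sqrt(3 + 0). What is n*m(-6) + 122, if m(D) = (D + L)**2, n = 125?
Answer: 4997 - 1500*sqrt(3) ≈ 2398.9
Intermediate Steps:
L = sqrt(3) ≈ 1.7320
m(D) = (D + sqrt(3))**2
n*m(-6) + 122 = 125*(-6 + sqrt(3))**2 + 122 = 122 + 125*(-6 + sqrt(3))**2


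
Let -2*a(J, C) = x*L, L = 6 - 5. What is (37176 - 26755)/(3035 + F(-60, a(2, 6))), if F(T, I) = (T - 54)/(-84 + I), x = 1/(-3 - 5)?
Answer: 13995403/4077829 ≈ 3.4321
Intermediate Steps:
L = 1
x = -⅛ (x = 1/(-8) = -⅛ ≈ -0.12500)
a(J, C) = 1/16 (a(J, C) = -(-1)/16 = -½*(-⅛) = 1/16)
F(T, I) = (-54 + T)/(-84 + I)
(37176 - 26755)/(3035 + F(-60, a(2, 6))) = (37176 - 26755)/(3035 + (-54 - 60)/(-84 + 1/16)) = 10421/(3035 - 114/(-1343/16)) = 10421/(3035 - 16/1343*(-114)) = 10421/(3035 + 1824/1343) = 10421/(4077829/1343) = 10421*(1343/4077829) = 13995403/4077829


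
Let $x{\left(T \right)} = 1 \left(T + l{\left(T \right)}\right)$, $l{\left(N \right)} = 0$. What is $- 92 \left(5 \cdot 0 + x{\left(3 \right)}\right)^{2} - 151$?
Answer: $-979$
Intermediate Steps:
$x{\left(T \right)} = T$ ($x{\left(T \right)} = 1 \left(T + 0\right) = 1 T = T$)
$- 92 \left(5 \cdot 0 + x{\left(3 \right)}\right)^{2} - 151 = - 92 \left(5 \cdot 0 + 3\right)^{2} - 151 = - 92 \left(0 + 3\right)^{2} - 151 = - 92 \cdot 3^{2} - 151 = \left(-92\right) 9 - 151 = -828 - 151 = -979$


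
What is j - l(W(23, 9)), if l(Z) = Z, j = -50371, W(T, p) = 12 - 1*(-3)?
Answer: -50386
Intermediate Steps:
W(T, p) = 15 (W(T, p) = 12 + 3 = 15)
j - l(W(23, 9)) = -50371 - 1*15 = -50371 - 15 = -50386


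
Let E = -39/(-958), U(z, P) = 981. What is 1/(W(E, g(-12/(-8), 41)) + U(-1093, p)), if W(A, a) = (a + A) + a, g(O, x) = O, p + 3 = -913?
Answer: 958/942711 ≈ 0.0010162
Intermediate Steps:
p = -916 (p = -3 - 913 = -916)
E = 39/958 (E = -39*(-1/958) = 39/958 ≈ 0.040710)
W(A, a) = A + 2*a (W(A, a) = (A + a) + a = A + 2*a)
1/(W(E, g(-12/(-8), 41)) + U(-1093, p)) = 1/((39/958 + 2*(-12/(-8))) + 981) = 1/((39/958 + 2*(-12*(-⅛))) + 981) = 1/((39/958 + 2*(3/2)) + 981) = 1/((39/958 + 3) + 981) = 1/(2913/958 + 981) = 1/(942711/958) = 958/942711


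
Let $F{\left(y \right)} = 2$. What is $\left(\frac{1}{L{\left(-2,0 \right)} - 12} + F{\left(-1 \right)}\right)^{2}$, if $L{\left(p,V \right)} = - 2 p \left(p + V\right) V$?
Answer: $\frac{529}{144} \approx 3.6736$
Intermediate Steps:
$L{\left(p,V \right)} = - 2 V p \left(V + p\right)$ ($L{\left(p,V \right)} = - 2 p \left(V + p\right) V = - 2 V p \left(V + p\right)$)
$\left(\frac{1}{L{\left(-2,0 \right)} - 12} + F{\left(-1 \right)}\right)^{2} = \left(\frac{1}{\left(-2\right) 0 \left(-2\right) \left(0 - 2\right) - 12} + 2\right)^{2} = \left(\frac{1}{\left(-2\right) 0 \left(-2\right) \left(-2\right) - 12} + 2\right)^{2} = \left(\frac{1}{0 - 12} + 2\right)^{2} = \left(\frac{1}{-12} + 2\right)^{2} = \left(- \frac{1}{12} + 2\right)^{2} = \left(\frac{23}{12}\right)^{2} = \frac{529}{144}$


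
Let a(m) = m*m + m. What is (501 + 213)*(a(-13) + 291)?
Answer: 319158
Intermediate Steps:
a(m) = m + m² (a(m) = m² + m = m + m²)
(501 + 213)*(a(-13) + 291) = (501 + 213)*(-13*(1 - 13) + 291) = 714*(-13*(-12) + 291) = 714*(156 + 291) = 714*447 = 319158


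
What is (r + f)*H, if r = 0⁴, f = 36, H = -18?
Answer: -648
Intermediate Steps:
r = 0
(r + f)*H = (0 + 36)*(-18) = 36*(-18) = -648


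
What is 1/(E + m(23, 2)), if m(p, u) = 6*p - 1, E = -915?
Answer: -1/778 ≈ -0.0012853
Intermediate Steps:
m(p, u) = -1 + 6*p
1/(E + m(23, 2)) = 1/(-915 + (-1 + 6*23)) = 1/(-915 + (-1 + 138)) = 1/(-915 + 137) = 1/(-778) = -1/778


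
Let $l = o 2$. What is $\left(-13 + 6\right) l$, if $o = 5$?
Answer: $-70$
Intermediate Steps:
$l = 10$ ($l = 5 \cdot 2 = 10$)
$\left(-13 + 6\right) l = \left(-13 + 6\right) 10 = \left(-7\right) 10 = -70$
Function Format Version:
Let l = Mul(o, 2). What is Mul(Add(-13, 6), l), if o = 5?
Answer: -70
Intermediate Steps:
l = 10 (l = Mul(5, 2) = 10)
Mul(Add(-13, 6), l) = Mul(Add(-13, 6), 10) = Mul(-7, 10) = -70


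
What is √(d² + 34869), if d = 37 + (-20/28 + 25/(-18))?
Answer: √572913853/126 ≈ 189.97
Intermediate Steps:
d = 4397/126 (d = 37 + (-20*1/28 + 25*(-1/18)) = 37 + (-5/7 - 25/18) = 37 - 265/126 = 4397/126 ≈ 34.897)
√(d² + 34869) = √((4397/126)² + 34869) = √(19333609/15876 + 34869) = √(572913853/15876) = √572913853/126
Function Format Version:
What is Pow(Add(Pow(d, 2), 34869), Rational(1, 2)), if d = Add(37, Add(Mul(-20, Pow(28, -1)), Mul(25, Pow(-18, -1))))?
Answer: Mul(Rational(1, 126), Pow(572913853, Rational(1, 2))) ≈ 189.97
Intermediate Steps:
d = Rational(4397, 126) (d = Add(37, Add(Mul(-20, Rational(1, 28)), Mul(25, Rational(-1, 18)))) = Add(37, Add(Rational(-5, 7), Rational(-25, 18))) = Add(37, Rational(-265, 126)) = Rational(4397, 126) ≈ 34.897)
Pow(Add(Pow(d, 2), 34869), Rational(1, 2)) = Pow(Add(Pow(Rational(4397, 126), 2), 34869), Rational(1, 2)) = Pow(Add(Rational(19333609, 15876), 34869), Rational(1, 2)) = Pow(Rational(572913853, 15876), Rational(1, 2)) = Mul(Rational(1, 126), Pow(572913853, Rational(1, 2)))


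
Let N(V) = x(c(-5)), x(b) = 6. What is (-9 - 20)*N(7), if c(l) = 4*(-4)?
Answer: -174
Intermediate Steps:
c(l) = -16
N(V) = 6
(-9 - 20)*N(7) = (-9 - 20)*6 = -29*6 = -174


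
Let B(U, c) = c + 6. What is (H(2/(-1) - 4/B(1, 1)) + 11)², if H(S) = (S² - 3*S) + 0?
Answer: 1540081/2401 ≈ 641.43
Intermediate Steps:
B(U, c) = 6 + c
H(S) = S² - 3*S
(H(2/(-1) - 4/B(1, 1)) + 11)² = ((2/(-1) - 4/(6 + 1))*(-3 + (2/(-1) - 4/(6 + 1))) + 11)² = ((2*(-1) - 4/7)*(-3 + (2*(-1) - 4/7)) + 11)² = ((-2 - 4*⅐)*(-3 + (-2 - 4*⅐)) + 11)² = ((-2 - 4/7)*(-3 + (-2 - 4/7)) + 11)² = (-18*(-3 - 18/7)/7 + 11)² = (-18/7*(-39/7) + 11)² = (702/49 + 11)² = (1241/49)² = 1540081/2401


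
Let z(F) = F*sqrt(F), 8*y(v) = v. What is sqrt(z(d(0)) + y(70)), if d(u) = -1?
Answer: sqrt(35 - 4*I)/2 ≈ 2.9628 - 0.16876*I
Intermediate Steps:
y(v) = v/8
z(F) = F**(3/2)
sqrt(z(d(0)) + y(70)) = sqrt((-1)**(3/2) + (1/8)*70) = sqrt(-I + 35/4) = sqrt(35/4 - I)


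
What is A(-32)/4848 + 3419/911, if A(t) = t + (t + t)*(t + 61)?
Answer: 928459/276033 ≈ 3.3636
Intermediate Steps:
A(t) = t + 2*t*(61 + t) (A(t) = t + (2*t)*(61 + t) = t + 2*t*(61 + t))
A(-32)/4848 + 3419/911 = -32*(123 + 2*(-32))/4848 + 3419/911 = -32*(123 - 64)*(1/4848) + 3419*(1/911) = -32*59*(1/4848) + 3419/911 = -1888*1/4848 + 3419/911 = -118/303 + 3419/911 = 928459/276033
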